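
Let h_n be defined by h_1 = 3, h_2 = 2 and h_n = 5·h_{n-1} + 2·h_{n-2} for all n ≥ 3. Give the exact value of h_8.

Compute successive terms:
h_3 = 16;  h_4 = 84;  h_5 = 452;  h_6 = 2428;  h_7 = 13044;  h_8 = 70076.

70076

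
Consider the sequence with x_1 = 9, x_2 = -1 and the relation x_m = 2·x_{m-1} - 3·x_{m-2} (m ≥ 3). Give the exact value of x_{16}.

-32815

Iterate the recurrence:
x_3 = -29, x_4 = -55, x_5 = -23, …, x_{13} = 7561, x_{14} = 12551, x_{15} = 2419, x_{16} = -32815.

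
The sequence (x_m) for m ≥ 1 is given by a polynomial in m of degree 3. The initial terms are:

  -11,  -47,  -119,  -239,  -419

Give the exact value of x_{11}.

-3431

1st diffs: -36, -72, -120, -180.
2nd diffs: -36, -48, -60.
3rd diffs: -12, -12 (constant).
So x_m = -2m^3 - 6m^2 - 4m + 1.
Evaluating at m = 11 gives x_{11} = -3431.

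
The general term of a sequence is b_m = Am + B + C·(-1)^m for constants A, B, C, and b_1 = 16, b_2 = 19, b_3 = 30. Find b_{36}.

257

The three given values yield: A + B - C = 16; 2A + B + C = 19; 3A + B - C = 30.
Subtracting the first from the second: A + 2C = 3.
Subtracting the second from the third: A - 2C = 11.
Solving: C = -2, A = 7, then B = 7.
So b_m = 7·m + 7 + (-2)·(-1)^m; at m=36 this is 257.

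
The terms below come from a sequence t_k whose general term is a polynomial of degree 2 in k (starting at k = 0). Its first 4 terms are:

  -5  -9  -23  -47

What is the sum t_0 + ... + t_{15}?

-6160

1st diffs: -4, -14, -24.
2nd diffs: -10, -10 (constant).
Newton forward-difference form: t_k = -5 + (-4)·C(k,1) + (-10)·C(k,2).
Continuing: …, -81, -125, -179, -243, …, t_{15} = -1115.
Summing k = 0..15 (16 terms) gives -6160.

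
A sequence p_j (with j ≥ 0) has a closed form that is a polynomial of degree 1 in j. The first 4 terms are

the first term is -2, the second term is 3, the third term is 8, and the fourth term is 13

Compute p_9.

1st diffs: 5, 5, 5 (constant).
So p_j = 5j - 2.
Evaluating at j = 9 gives p_9 = 43.

43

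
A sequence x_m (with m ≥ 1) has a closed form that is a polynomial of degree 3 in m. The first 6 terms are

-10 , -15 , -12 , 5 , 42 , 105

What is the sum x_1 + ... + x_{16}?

14640

1st diffs: -5, 3, 17, 37, 63.
2nd diffs: 8, 14, 20, 26.
3rd diffs: 6, 6, 6 (constant).
So x_m = m^3 - 2m^2 - 6m - 3.
Continuing: …, 200, 333, 510, 737, …, x_{16} = 3485.
Summing m = 1..16 (16 terms) gives 14640.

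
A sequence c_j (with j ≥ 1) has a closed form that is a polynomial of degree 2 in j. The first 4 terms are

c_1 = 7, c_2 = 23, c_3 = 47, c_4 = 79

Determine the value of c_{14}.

1st diffs: 16, 24, 32.
2nd diffs: 8, 8 (constant).
Newton forward-difference form: c_j = 7 + 16·C(j-1,1) + 8·C(j-1,2).
At j = 14: j-1 = 13, so c_{14} = 7 + 208 + 624 = 839.

839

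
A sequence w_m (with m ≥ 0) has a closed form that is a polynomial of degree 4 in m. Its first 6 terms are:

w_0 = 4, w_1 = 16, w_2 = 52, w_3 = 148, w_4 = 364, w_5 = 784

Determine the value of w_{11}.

15316

1st diffs: 12, 36, 96, 216, 420.
2nd diffs: 24, 60, 120, 204.
3rd diffs: 36, 60, 84.
4th diffs: 24, 24 (constant).
Newton forward-difference form: w_m = 4 + 12·C(m,1) + 24·C(m,2) + 36·C(m,3) + 24·C(m,4).
At m = 11: m = 11, so w_{11} = 4 + 132 + 1320 + 5940 + 7920 = 15316.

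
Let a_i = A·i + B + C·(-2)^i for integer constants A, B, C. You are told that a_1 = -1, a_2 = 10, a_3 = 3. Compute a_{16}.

65612

At i = 1, 2, 3: A + B - 2C = -1; 2A + B + 4C = 10; 3A + B - 8C = 3.
Subtracting the first from the second: A + 6C = 11.
Subtracting the second from the third: A - 12C = -7.
Solving: C = 1, A = 5, then B = -4.
Hence a_{16} = 5·16 + (-4) + 1·65536 = 65612.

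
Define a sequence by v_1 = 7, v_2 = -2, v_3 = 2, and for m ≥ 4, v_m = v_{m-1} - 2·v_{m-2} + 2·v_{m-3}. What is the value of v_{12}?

240

Compute successive terms:
v_4 = 20; v_5 = 12; v_6 = -24; v_7 = -8; v_8 = 64; v_9 = 32; v_{10} = -112; v_{11} = -48; v_{12} = 240.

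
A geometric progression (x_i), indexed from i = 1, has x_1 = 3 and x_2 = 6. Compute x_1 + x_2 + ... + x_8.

765

Common ratio r = 2.
x_i = 3·2^(i-1).
S = 3·(2^8 - 1)/(2 - 1) = 3·(256 - 1)/(1) = 765.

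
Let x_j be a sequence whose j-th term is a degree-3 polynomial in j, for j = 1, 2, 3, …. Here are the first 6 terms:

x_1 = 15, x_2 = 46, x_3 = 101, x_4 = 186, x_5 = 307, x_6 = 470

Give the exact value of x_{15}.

4817

1st diffs: 31, 55, 85, 121, 163.
2nd diffs: 24, 30, 36, 42.
3rd diffs: 6, 6, 6 (constant).
So x_j = j^3 + 6j^2 + 6j + 2.
Evaluating at j = 15 gives x_{15} = 4817.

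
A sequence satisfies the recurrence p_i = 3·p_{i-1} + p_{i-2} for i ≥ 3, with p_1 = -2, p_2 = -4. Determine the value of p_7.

Compute successive terms:
p_3 = -14;  p_4 = -46;  p_5 = -152;  p_6 = -502;  p_7 = -1658.

-1658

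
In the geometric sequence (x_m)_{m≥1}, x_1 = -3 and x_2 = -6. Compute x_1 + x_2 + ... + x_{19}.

Common ratio r = 2.
x_m = (-3)·2^(m-1).
S = (-3)·(2^19 - 1)/(2 - 1) = (-3)·(524288 - 1)/(1) = -1572861.

-1572861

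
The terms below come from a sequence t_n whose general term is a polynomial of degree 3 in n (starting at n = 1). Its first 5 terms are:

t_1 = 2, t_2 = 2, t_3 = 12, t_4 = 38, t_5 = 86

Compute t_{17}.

4562

1st diffs: 0, 10, 26, 48.
2nd diffs: 10, 16, 22.
3rd diffs: 6, 6 (constant).
So t_n = n^3 - n^2 - 4n + 6.
Evaluating at n = 17 gives t_{17} = 4562.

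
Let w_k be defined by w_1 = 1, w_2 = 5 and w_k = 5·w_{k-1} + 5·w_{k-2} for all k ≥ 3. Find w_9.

1203750

w_3 = 30;  w_4 = 175;  w_5 = 1025;  w_6 = 6000;  w_7 = 35125;  w_8 = 205625;  w_9 = 1203750.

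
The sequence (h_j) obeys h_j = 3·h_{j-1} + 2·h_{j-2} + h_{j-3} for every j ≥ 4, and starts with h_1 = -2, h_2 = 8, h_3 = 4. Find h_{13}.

2797054

Iterate the recurrence:
h_4 = 26, h_5 = 94, h_6 = 338, h_7 = 1228, h_8 = 4454, h_9 = 16156, h_{10} = 58604, h_{11} = 212578, h_{12} = 771098, h_{13} = 2797054.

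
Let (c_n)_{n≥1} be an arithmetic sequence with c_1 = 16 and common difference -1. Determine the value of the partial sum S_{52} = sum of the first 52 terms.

-494

c_n = 16 + (n - 1)·(-1).
c_{52} = -35; S = 52·(16 + (-35))/2 = -494.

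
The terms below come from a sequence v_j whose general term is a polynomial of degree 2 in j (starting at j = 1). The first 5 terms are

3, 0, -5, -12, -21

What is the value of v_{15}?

-221

1st diffs: -3, -5, -7, -9.
2nd diffs: -2, -2, -2 (constant).
So v_j = -j^2 + 4.
Evaluating at j = 15 gives v_{15} = -221.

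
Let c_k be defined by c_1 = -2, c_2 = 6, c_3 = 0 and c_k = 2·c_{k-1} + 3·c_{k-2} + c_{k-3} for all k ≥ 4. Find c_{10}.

Compute successive terms:
c_4 = 16, c_5 = 38, c_6 = 124, c_7 = 378, c_8 = 1166, c_9 = 3590, c_{10} = 11056.

11056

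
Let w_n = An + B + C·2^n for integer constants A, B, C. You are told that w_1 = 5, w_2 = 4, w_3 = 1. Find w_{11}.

At n = 1, 2, 3: A + B + 2C = 5; 2A + B + 4C = 4; 3A + B + 8C = 1.
Subtracting the first from the second: A + 2C = -1.
Subtracting the second from the third: A + 4C = -3.
Solving: C = -1, A = 1, then B = 6.
Hence w_{11} = 1·11 + 6 + (-1)·2048 = -2031.

-2031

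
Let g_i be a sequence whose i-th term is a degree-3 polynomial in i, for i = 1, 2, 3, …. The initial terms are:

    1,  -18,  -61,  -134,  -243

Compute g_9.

1st diffs: -19, -43, -73, -109.
2nd diffs: -24, -30, -36.
3rd diffs: -6, -6 (constant).
So g_i = -i^3 - 6i^2 + 6i + 2.
Evaluating at i = 9 gives g_9 = -1159.

-1159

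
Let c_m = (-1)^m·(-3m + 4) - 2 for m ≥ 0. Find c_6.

(-1)^6 = 1; -3m + 4 at m=6 is -14; so c_6 = -16.

-16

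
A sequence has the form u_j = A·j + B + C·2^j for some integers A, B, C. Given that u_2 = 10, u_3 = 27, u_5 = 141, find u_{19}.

Write the equations: 2A + B + 4C = 10; 3A + B + 8C = 27; 5A + B + 32C = 141.
Subtracting the first from the second: A + 4C = 17.
Subtracting the second from the third: 2A + 24C = 114.
Solving: C = 5, A = -3, then B = -4.
So u_j = -3·j + (-4) + 5·2^j; at j=19 this is 2621379.

2621379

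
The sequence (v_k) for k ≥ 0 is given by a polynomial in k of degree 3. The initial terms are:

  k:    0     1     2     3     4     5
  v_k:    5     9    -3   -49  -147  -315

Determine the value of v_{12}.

-4963

1st diffs: 4, -12, -46, -98, -168.
2nd diffs: -16, -34, -52, -70.
3rd diffs: -18, -18, -18 (constant).
Newton forward-difference form: v_k = 5 + 4·C(k,1) + (-16)·C(k,2) + (-18)·C(k,3).
At k = 12: k = 12, so v_{12} = 5 + 48 - 1056 - 3960 = -4963.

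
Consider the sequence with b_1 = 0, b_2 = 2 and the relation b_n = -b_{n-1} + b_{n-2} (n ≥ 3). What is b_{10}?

Iterate the recurrence:
b_3 = -2; b_4 = 4; b_5 = -6; b_6 = 10; b_7 = -16; b_8 = 26; b_9 = -42; b_{10} = 68.

68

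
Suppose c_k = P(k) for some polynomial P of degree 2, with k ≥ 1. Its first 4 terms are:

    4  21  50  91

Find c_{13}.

1000

1st diffs: 17, 29, 41.
2nd diffs: 12, 12 (constant).
Newton forward-difference form: c_k = 4 + 17·C(k-1,1) + 12·C(k-1,2).
At k = 13: k-1 = 12, so c_{13} = 4 + 204 + 792 = 1000.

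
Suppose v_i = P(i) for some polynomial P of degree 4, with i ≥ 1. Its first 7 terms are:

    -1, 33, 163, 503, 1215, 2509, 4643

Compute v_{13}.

55583

1st diffs: 34, 130, 340, 712, 1294, 2134.
2nd diffs: 96, 210, 372, 582, 840.
3rd diffs: 114, 162, 210, 258.
4th diffs: 48, 48, 48 (constant).
Newton forward-difference form: v_i = -1 + 34·C(i-1,1) + 96·C(i-1,2) + 114·C(i-1,3) + 48·C(i-1,4).
At i = 13: i-1 = 12, so v_{13} = -1 + 408 + 6336 + 25080 + 23760 = 55583.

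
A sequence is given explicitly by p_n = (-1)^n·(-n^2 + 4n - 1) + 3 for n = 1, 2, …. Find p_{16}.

(-1)^16 = 1; -n^2 + 4n - 1 at n=16 is -193; so p_{16} = -190.

-190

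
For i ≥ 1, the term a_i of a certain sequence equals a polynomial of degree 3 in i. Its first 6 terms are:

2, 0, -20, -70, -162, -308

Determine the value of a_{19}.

1st diffs: -2, -20, -50, -92, -146.
2nd diffs: -18, -30, -42, -54.
3rd diffs: -12, -12, -12 (constant).
Newton forward-difference form: a_i = 2 + (-2)·C(i-1,1) + (-18)·C(i-1,2) + (-12)·C(i-1,3).
At i = 19: i-1 = 18, so a_{19} = 2 - 36 - 2754 - 9792 = -12580.

-12580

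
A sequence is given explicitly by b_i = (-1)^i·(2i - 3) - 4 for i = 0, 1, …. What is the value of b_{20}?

33

(-1)^20 = 1; 2i - 3 at i=20 is 37; so b_{20} = 33.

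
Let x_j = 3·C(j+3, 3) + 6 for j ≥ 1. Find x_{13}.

C(16, 3) = 560, so x_{13} = 1686.

1686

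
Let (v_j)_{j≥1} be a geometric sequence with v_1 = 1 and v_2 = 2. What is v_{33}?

4294967296

Common ratio r = 2.
v_j = 1·2^(j-1).
v_{33} = 1·2^32 = 4294967296.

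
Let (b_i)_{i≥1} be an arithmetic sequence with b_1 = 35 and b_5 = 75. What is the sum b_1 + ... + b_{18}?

Common difference d = (75 - 35) / (5 - 1) = 10.
b_i = 35 + (i - 1)·10.
b_{18} = 205; S = 18·(35 + 205)/2 = 2160.

2160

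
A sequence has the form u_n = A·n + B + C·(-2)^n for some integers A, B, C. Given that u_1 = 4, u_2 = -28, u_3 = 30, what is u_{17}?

655322

At n = 1, 2, 3: A + B - 2C = 4; 2A + B + 4C = -28; 3A + B - 8C = 30.
Subtracting the first from the second: A + 6C = -32.
Subtracting the second from the third: A - 12C = 58.
Solving: C = -5, A = -2, then B = -4.
So u_n = -2·n + (-4) + (-5)·(-2)^n; at n=17 this is 655322.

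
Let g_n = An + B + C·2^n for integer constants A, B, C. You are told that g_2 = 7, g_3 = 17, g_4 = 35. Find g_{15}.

65561

Write the equations: 2A + B + 4C = 7; 3A + B + 8C = 17; 4A + B + 16C = 35.
Subtracting the first from the second: A + 4C = 10.
Subtracting the second from the third: A + 8C = 18.
Solving: C = 2, A = 2, then B = -5.
Therefore g_{15} = 30 + (-5) + 2·32768 = 65561.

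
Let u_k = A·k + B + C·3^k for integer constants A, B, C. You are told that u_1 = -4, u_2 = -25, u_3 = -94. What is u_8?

Plug in k = 1, 2, 3: A + B + 3C = -4; 2A + B + 9C = -25; 3A + B + 27C = -94.
Subtracting the first from the second: A + 6C = -21.
Subtracting the second from the third: A + 18C = -69.
Solving: C = -4, A = 3, then B = 5.
So u_k = 3·k + 5 + (-4)·3^k; at k=8 this is -26215.

-26215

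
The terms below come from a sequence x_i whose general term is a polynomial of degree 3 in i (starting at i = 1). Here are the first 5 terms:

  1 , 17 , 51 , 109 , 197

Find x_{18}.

1st diffs: 16, 34, 58, 88.
2nd diffs: 18, 24, 30.
3rd diffs: 6, 6 (constant).
So x_i = i^3 + 3i^2 - 3.
Evaluating at i = 18 gives x_{18} = 6801.

6801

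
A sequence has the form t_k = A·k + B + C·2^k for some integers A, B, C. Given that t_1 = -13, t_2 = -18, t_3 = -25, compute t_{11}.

The three given values yield: A + B + 2C = -13; 2A + B + 4C = -18; 3A + B + 8C = -25.
Subtracting the first from the second: A + 2C = -5.
Subtracting the second from the third: A + 4C = -7.
Solving: C = -1, A = -3, then B = -8.
So t_k = -3·k + (-8) + (-1)·2^k; at k=11 this is -2089.

-2089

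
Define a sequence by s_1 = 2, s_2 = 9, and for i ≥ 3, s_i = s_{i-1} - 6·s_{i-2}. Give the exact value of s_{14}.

-236721

Applying the relation repeatedly:
s_3 = -3, s_4 = -57, s_5 = -39, …, s_{11} = 30201, s_{12} = 11103, s_{13} = -170103, s_{14} = -236721.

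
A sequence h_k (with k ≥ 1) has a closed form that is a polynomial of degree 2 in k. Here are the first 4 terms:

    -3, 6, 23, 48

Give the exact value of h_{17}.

1101

1st diffs: 9, 17, 25.
2nd diffs: 8, 8 (constant).
So h_k = 4k^2 - 3k - 4.
Evaluating at k = 17 gives h_{17} = 1101.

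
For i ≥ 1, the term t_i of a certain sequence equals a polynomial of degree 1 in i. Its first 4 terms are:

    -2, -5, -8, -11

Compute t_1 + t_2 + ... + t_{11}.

-187

1st diffs: -3, -3, -3 (constant).
So t_i = -3i + 1.
Continuing: …, -14, -17, -20, -23, …, t_{11} = -32.
Summing i = 1..11 (11 terms) gives -187.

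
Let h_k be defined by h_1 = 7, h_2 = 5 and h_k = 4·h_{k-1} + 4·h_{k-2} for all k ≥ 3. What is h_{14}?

Step forward from the initial values:
h_3 = 48; h_4 = 212; h_5 = 1040; …; h_{11} = 13148160; h_{12} = 63484928; h_{13} = 306532352; h_{14} = 1480069120.

1480069120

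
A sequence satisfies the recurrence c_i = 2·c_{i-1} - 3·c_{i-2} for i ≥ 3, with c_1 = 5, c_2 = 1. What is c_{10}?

-767

Applying the relation repeatedly:
c_3 = -13  c_4 = -29  c_5 = -19  c_6 = 49  c_7 = 155  c_8 = 163  c_9 = -139  c_{10} = -767.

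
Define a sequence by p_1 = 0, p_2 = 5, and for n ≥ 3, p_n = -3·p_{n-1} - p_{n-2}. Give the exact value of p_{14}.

Compute successive terms:
p_3 = -15, p_4 = 40, p_5 = -105, …, p_{11} = -33825, p_{12} = 88555, p_{13} = -231840, p_{14} = 606965.

606965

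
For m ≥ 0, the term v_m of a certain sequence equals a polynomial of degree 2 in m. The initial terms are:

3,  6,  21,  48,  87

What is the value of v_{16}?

1st diffs: 3, 15, 27, 39.
2nd diffs: 12, 12, 12 (constant).
So v_m = 6m^2 - 3m + 3.
Evaluating at m = 16 gives v_{16} = 1491.

1491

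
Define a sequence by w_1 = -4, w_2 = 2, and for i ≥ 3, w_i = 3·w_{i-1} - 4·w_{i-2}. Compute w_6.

26

w_3 = 22;  w_4 = 58;  w_5 = 86;  w_6 = 26.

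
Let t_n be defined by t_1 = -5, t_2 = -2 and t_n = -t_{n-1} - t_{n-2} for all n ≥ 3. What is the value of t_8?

-2

Compute successive terms:
t_3 = 7;  t_4 = -5;  t_5 = -2;  t_6 = 7;  t_7 = -5;  t_8 = -2.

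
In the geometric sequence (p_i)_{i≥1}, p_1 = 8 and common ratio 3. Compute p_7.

5832

p_i = 8·3^(i-1).
p_7 = 8·3^6 = 5832.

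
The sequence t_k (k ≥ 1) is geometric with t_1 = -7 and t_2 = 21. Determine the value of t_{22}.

Common ratio r = -3.
t_k = (-7)·(-3)^(k-1).
t_{22} = (-7)·(-3)^21 = 73222472421.

73222472421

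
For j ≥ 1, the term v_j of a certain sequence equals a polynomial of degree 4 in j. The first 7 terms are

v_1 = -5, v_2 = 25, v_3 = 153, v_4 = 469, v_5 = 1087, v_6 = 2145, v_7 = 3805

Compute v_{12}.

28485

1st diffs: 30, 128, 316, 618, 1058, 1660.
2nd diffs: 98, 188, 302, 440, 602.
3rd diffs: 90, 114, 138, 162.
4th diffs: 24, 24, 24 (constant).
Newton forward-difference form: v_j = -5 + 30·C(j-1,1) + 98·C(j-1,2) + 90·C(j-1,3) + 24·C(j-1,4).
At j = 12: j-1 = 11, so v_{12} = -5 + 330 + 5390 + 14850 + 7920 = 28485.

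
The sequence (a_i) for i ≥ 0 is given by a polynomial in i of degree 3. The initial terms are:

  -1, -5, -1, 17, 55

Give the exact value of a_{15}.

1st diffs: -4, 4, 18, 38.
2nd diffs: 8, 14, 20.
3rd diffs: 6, 6 (constant).
Newton forward-difference form: a_i = -1 + (-4)·C(i,1) + 8·C(i,2) + 6·C(i,3).
At i = 15: i = 15, so a_{15} = -1 - 60 + 840 + 2730 = 3509.

3509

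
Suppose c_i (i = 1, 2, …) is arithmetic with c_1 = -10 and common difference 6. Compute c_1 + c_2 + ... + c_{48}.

6288

c_i = -10 + (i - 1)·6.
c_{48} = 272; S = 48·(-10 + 272)/2 = 6288.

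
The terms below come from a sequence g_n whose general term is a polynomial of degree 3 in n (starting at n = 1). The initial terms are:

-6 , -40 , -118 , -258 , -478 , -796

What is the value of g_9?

1st diffs: -34, -78, -140, -220, -318.
2nd diffs: -44, -62, -80, -98.
3rd diffs: -18, -18, -18 (constant).
Newton forward-difference form: g_n = -6 + (-34)·C(n-1,1) + (-44)·C(n-1,2) + (-18)·C(n-1,3).
At n = 9: n-1 = 8, so g_9 = -6 - 272 - 1232 - 1008 = -2518.

-2518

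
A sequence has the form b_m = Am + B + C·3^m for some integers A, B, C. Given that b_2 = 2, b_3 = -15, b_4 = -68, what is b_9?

At m = 2, 3, 4: 2A + B + 9C = 2; 3A + B + 27C = -15; 4A + B + 81C = -68.
Subtracting the first from the second: A + 18C = -17.
Subtracting the second from the third: A + 54C = -53.
Solving: C = -1, A = 1, then B = 9.
So b_m = 1·m + 9 + (-1)·3^m; at m=9 this is -19665.

-19665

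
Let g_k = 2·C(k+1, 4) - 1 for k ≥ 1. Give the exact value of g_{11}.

C(12, 4) = 495, so g_{11} = 989.

989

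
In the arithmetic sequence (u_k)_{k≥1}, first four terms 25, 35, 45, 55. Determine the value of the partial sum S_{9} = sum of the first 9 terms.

Common difference d = 10.
u_k = 25 + (k - 1)·10.
u_9 = 105; S = 9·(25 + 105)/2 = 585.

585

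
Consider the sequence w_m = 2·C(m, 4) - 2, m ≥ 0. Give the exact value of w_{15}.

2728

C(15, 4) = 1365, so w_{15} = 2728.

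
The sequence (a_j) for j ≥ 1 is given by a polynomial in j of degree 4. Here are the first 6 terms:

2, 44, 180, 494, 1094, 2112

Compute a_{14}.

1st diffs: 42, 136, 314, 600, 1018.
2nd diffs: 94, 178, 286, 418.
3rd diffs: 84, 108, 132.
4th diffs: 24, 24 (constant).
Newton forward-difference form: a_j = 2 + 42·C(j-1,1) + 94·C(j-1,2) + 84·C(j-1,3) + 24·C(j-1,4).
At j = 14: j-1 = 13, so a_{14} = 2 + 546 + 7332 + 24024 + 17160 = 49064.

49064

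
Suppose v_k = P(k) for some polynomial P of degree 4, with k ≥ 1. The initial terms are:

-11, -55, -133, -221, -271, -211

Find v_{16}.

1st diffs: -44, -78, -88, -50, 60.
2nd diffs: -34, -10, 38, 110.
3rd diffs: 24, 48, 72.
4th diffs: 24, 24 (constant).
So v_k = k^4 - 6k^3 - 6k^2 + k - 1.
Evaluating at k = 16 gives v_{16} = 39439.

39439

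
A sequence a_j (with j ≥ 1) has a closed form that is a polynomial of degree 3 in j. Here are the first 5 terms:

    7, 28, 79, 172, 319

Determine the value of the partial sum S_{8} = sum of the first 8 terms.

1st diffs: 21, 51, 93, 147.
2nd diffs: 30, 42, 54.
3rd diffs: 12, 12 (constant).
Newton forward-difference form: a_j = 7 + 21·C(j-1,1) + 30·C(j-1,2) + 12·C(j-1,3).
Continuing: 532, 823, 1204.
Summing j = 1..8 (8 terms) gives 3164.

3164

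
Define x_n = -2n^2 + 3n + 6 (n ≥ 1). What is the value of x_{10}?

x_{10} = -2·10^2 + 3·10 + 6 = -164.

-164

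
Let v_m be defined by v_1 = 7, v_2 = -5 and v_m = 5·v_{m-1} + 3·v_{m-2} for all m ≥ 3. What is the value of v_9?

-176908

Applying the relation repeatedly:
v_3 = -4; v_4 = -35; v_5 = -187; v_6 = -1040; v_7 = -5761; v_8 = -31925; v_9 = -176908.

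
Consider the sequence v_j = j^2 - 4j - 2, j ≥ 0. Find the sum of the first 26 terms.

4173

Over j = 0..25: Σj = 325, Σj² = 5525.
Total = (1)·5525 + (-4)·325 + (-2)·26 = 4173.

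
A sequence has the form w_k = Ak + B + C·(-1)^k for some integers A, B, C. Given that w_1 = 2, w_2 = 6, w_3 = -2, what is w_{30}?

-50

At k = 1, 2, 3: A + B - C = 2; 2A + B + C = 6; 3A + B - C = -2.
Subtracting the first from the second: A + 2C = 4.
Subtracting the second from the third: A - 2C = -8.
Solving: C = 3, A = -2, then B = 7.
Therefore w_{30} = -60 + 7 + 3·1 = -50.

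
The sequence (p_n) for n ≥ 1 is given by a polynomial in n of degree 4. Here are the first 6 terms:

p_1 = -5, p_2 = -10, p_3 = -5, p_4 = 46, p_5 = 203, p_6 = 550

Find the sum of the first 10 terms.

14533

1st diffs: -5, 5, 51, 157, 347.
2nd diffs: 10, 46, 106, 190.
3rd diffs: 36, 60, 84.
4th diffs: 24, 24 (constant).
Newton forward-difference form: p_n = -5 + (-5)·C(n-1,1) + 10·C(n-1,2) + 36·C(n-1,3) + 24·C(n-1,4).
Continuing: 1195, 2270, 3931, 6358.
Summing n = 1..10 (10 terms) gives 14533.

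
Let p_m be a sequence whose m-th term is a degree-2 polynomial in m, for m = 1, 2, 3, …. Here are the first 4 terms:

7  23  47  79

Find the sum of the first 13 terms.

3627

1st diffs: 16, 24, 32.
2nd diffs: 8, 8 (constant).
Newton forward-difference form: p_m = 7 + 16·C(m-1,1) + 8·C(m-1,2).
Continuing: …, 119, 167, 223, 287, …, p_{13} = 727.
Summing m = 1..13 (13 terms) gives 3627.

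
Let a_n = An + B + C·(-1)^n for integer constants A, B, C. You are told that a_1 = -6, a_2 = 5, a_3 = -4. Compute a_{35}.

28

Write the equations: A + B - C = -6; 2A + B + C = 5; 3A + B - C = -4.
Subtracting the first from the second: A + 2C = 11.
Subtracting the second from the third: A - 2C = -9.
Solving: C = 5, A = 1, then B = -2.
Therefore a_{35} = 35 + (-2) + 5·(-1) = 28.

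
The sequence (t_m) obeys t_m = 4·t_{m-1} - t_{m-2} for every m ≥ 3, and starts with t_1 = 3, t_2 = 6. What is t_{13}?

10951203

Applying the relation repeatedly:
t_3 = 21  t_4 = 78  t_5 = 291  …  t_{10} = 210678  t_{11} = 786261  t_{12} = 2934366  t_{13} = 10951203.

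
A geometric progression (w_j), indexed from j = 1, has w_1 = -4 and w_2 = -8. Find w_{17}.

Common ratio r = 2.
w_j = (-4)·2^(j-1).
w_{17} = (-4)·2^16 = -262144.

-262144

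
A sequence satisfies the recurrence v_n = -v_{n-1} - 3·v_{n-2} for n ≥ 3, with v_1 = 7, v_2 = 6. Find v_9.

v_3 = -27, v_4 = 9, v_5 = 72, v_6 = -99, v_7 = -117, v_8 = 414, v_9 = -63.

-63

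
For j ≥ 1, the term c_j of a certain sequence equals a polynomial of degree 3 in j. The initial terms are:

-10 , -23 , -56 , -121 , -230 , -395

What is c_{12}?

-3233

1st diffs: -13, -33, -65, -109, -165.
2nd diffs: -20, -32, -44, -56.
3rd diffs: -12, -12, -12 (constant).
Newton forward-difference form: c_j = -10 + (-13)·C(j-1,1) + (-20)·C(j-1,2) + (-12)·C(j-1,3).
At j = 12: j-1 = 11, so c_{12} = -10 - 143 - 1100 - 1980 = -3233.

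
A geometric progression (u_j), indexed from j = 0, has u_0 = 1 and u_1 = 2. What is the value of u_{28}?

268435456

Common ratio r = 2.
u_j = 1·2^(j-0).
u_{28} = 1·2^28 = 268435456.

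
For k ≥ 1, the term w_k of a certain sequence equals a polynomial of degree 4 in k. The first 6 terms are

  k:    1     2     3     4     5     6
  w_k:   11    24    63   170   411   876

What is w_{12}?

1st diffs: 13, 39, 107, 241, 465.
2nd diffs: 26, 68, 134, 224.
3rd diffs: 42, 66, 90.
4th diffs: 24, 24 (constant).
Newton forward-difference form: w_k = 11 + 13·C(k-1,1) + 26·C(k-1,2) + 42·C(k-1,3) + 24·C(k-1,4).
At k = 12: k-1 = 11, so w_{12} = 11 + 143 + 1430 + 6930 + 7920 = 16434.

16434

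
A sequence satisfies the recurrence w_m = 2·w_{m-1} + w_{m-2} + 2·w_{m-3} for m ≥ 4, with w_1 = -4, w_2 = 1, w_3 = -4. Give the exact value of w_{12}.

-31151

Applying the relation repeatedly:
w_4 = -15;  w_5 = -32;  w_6 = -87;  w_7 = -236;  w_8 = -623;  w_9 = -1656;  w_{10} = -4407;  w_{11} = -11716;  w_{12} = -31151.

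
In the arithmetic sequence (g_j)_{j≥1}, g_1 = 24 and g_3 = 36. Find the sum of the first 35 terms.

Common difference d = (36 - 24) / (3 - 1) = 6.
g_j = 24 + (j - 1)·6.
g_{35} = 228; S = 35·(24 + 228)/2 = 4410.

4410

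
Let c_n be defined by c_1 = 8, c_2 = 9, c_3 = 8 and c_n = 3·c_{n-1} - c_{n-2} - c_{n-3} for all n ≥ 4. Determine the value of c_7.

Compute successive terms:
c_4 = 7  c_5 = 4  c_6 = -3  c_7 = -20.

-20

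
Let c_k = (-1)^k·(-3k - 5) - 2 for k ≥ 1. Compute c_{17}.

54

(-1)^17 = -1; -3k - 5 at k=17 is -56; so c_{17} = 54.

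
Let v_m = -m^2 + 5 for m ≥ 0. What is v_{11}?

v_{11} = -1·11^2 + 5 = -116.

-116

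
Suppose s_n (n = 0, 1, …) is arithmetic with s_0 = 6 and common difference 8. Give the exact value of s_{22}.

182

s_n = 6 + (n - 0)·8.
s_{22} = 6 + 22·8 = 182.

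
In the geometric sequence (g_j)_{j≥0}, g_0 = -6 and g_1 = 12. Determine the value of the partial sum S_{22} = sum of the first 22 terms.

Common ratio r = -2.
g_j = (-6)·(-2)^(j-0).
S = (-6)·((-2)^22 - 1)/(-2 - 1) = (-6)·(4194304 - 1)/(-3) = 8388606.

8388606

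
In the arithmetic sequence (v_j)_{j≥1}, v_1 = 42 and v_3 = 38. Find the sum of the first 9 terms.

Common difference d = (38 - 42) / (3 - 1) = -2.
v_j = 42 + (j - 1)·(-2).
v_9 = 26; S = 9·(42 + 26)/2 = 306.

306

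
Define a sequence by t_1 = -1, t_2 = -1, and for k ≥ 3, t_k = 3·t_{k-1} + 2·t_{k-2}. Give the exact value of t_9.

-9805

Compute successive terms:
t_3 = -5;  t_4 = -17;  t_5 = -61;  t_6 = -217;  t_7 = -773;  t_8 = -2753;  t_9 = -9805.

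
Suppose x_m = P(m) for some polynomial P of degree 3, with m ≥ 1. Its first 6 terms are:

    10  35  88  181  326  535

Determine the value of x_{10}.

2251

1st diffs: 25, 53, 93, 145, 209.
2nd diffs: 28, 40, 52, 64.
3rd diffs: 12, 12, 12 (constant).
Newton forward-difference form: x_m = 10 + 25·C(m-1,1) + 28·C(m-1,2) + 12·C(m-1,3).
At m = 10: m-1 = 9, so x_{10} = 10 + 225 + 1008 + 1008 = 2251.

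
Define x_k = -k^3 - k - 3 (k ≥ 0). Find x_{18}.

x_{18} = -1·18^3 - 1·18 - 3 = -5853.

-5853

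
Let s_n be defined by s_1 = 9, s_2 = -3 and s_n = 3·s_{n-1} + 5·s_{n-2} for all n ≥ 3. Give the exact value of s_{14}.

Compute successive terms:
s_3 = 36; s_4 = 93; s_5 = 459; …; s_{11} = 2409831; s_{12} = 10103178; s_{13} = 42358689; s_{14} = 177591957.

177591957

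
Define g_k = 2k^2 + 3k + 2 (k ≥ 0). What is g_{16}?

g_{16} = 2·16^2 + 3·16 + 2 = 562.

562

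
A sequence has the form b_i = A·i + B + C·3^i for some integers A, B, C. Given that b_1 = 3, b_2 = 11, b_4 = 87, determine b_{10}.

59067

Plug in i = 1, 2, 4: A + B + 3C = 3; 2A + B + 9C = 11; 4A + B + 81C = 87.
Subtracting the first from the second: A + 6C = 8.
Subtracting the second from the third: 2A + 72C = 76.
Solving: C = 1, A = 2, then B = -2.
Hence b_{10} = 2·10 + (-2) + 1·59049 = 59067.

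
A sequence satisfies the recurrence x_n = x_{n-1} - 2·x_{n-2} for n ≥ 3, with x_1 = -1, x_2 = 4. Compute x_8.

38

Compute successive terms:
x_3 = 6;  x_4 = -2;  x_5 = -14;  x_6 = -10;  x_7 = 18;  x_8 = 38.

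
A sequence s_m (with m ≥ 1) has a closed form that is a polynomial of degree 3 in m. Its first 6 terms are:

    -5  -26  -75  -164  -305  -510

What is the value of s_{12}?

1st diffs: -21, -49, -89, -141, -205.
2nd diffs: -28, -40, -52, -64.
3rd diffs: -12, -12, -12 (constant).
Newton forward-difference form: s_m = -5 + (-21)·C(m-1,1) + (-28)·C(m-1,2) + (-12)·C(m-1,3).
At m = 12: m-1 = 11, so s_{12} = -5 - 231 - 1540 - 1980 = -3756.

-3756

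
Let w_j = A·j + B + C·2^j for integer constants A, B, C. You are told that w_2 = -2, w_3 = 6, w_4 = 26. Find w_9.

At j = 2, 3, 4: 2A + B + 4C = -2; 3A + B + 8C = 6; 4A + B + 16C = 26.
Subtracting the first from the second: A + 4C = 8.
Subtracting the second from the third: A + 8C = 20.
Solving: C = 3, A = -4, then B = -6.
So w_j = -4·j + (-6) + 3·2^j; at j=9 this is 1494.

1494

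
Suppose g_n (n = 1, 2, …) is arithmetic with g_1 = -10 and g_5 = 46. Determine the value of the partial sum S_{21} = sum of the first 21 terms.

Common difference d = (46 - (-10)) / (5 - 1) = 14.
g_n = -10 + (n - 1)·14.
g_{21} = 270; S = 21·(-10 + 270)/2 = 2730.

2730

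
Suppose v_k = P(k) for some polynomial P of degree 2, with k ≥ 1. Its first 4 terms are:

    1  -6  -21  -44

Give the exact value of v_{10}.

-350

1st diffs: -7, -15, -23.
2nd diffs: -8, -8 (constant).
So v_k = -4k^2 + 5k.
Evaluating at k = 10 gives v_{10} = -350.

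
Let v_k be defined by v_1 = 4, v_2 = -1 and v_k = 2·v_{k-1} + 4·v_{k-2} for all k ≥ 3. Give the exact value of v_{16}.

Compute successive terms:
v_3 = 14, v_4 = 24, v_5 = 104, …, v_{13} = 1163264, v_{14} = 3764224, v_{15} = 12181504, v_{16} = 39419904.

39419904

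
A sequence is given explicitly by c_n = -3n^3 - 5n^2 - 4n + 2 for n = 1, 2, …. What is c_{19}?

-22456

c_{19} = -3·19^3 - 5·19^2 - 4·19 + 2 = -22456.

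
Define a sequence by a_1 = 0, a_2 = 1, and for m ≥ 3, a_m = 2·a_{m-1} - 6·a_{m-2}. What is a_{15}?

-48256

Step forward from the initial values:
a_3 = 2;  a_4 = -2;  a_5 = -16;  …;  a_{12} = 736;  a_{13} = 19712;  a_{14} = 35008;  a_{15} = -48256.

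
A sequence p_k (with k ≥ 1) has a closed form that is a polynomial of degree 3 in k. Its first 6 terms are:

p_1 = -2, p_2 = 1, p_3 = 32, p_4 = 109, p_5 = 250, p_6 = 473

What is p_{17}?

1st diffs: 3, 31, 77, 141, 223.
2nd diffs: 28, 46, 64, 82.
3rd diffs: 18, 18, 18 (constant).
Newton forward-difference form: p_k = -2 + 3·C(k-1,1) + 28·C(k-1,2) + 18·C(k-1,3).
At k = 17: k-1 = 16, so p_{17} = -2 + 48 + 3360 + 10080 = 13486.

13486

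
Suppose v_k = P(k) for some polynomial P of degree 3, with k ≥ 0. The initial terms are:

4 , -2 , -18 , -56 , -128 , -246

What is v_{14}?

-5358

1st diffs: -6, -16, -38, -72, -118.
2nd diffs: -10, -22, -34, -46.
3rd diffs: -12, -12, -12 (constant).
So v_k = -2k^3 + k^2 - 5k + 4.
Evaluating at k = 14 gives v_{14} = -5358.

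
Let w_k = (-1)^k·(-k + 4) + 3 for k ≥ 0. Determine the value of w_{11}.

10

(-1)^11 = -1; -k + 4 at k=11 is -7; so w_{11} = 10.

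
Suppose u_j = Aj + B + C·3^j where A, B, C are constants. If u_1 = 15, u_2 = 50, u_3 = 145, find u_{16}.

215233680

Write the equations: A + B + 3C = 15; 2A + B + 9C = 50; 3A + B + 27C = 145.
Subtracting the first from the second: A + 6C = 35.
Subtracting the second from the third: A + 18C = 95.
Solving: C = 5, A = 5, then B = -5.
Hence u_{16} = 5·16 + (-5) + 5·43046721 = 215233680.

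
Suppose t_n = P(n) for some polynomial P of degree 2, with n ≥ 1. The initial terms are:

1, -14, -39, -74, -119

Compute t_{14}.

1st diffs: -15, -25, -35, -45.
2nd diffs: -10, -10, -10 (constant).
So t_n = -5n^2 + 6.
Evaluating at n = 14 gives t_{14} = -974.

-974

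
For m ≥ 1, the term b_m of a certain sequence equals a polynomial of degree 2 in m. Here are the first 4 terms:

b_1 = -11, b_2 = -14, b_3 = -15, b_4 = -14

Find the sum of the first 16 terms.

584

1st diffs: -3, -1, 1.
2nd diffs: 2, 2 (constant).
Newton forward-difference form: b_m = -11 + (-3)·C(m-1,1) + 2·C(m-1,2).
Continuing: …, -11, -6, 1, 10, …, b_{16} = 154.
Summing m = 1..16 (16 terms) gives 584.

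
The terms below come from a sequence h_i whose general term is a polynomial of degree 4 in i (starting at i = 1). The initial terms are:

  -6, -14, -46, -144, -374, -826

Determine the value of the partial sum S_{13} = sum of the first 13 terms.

1st diffs: -8, -32, -98, -230, -452.
2nd diffs: -24, -66, -132, -222.
3rd diffs: -42, -66, -90.
4th diffs: -24, -24 (constant).
Newton forward-difference form: h_i = -6 + (-8)·C(i-1,1) + (-24)·C(i-1,2) + (-42)·C(i-1,3) + (-24)·C(i-1,4).
Continuing: …, -1614, -2876, -4774, -7494, …, h_{13} = -22806.
Summing i = 1..13 (13 terms) gives -68484.

-68484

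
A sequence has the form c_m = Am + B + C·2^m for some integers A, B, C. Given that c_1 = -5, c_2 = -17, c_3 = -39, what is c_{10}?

At m = 1, 2, 3: A + B + 2C = -5; 2A + B + 4C = -17; 3A + B + 8C = -39.
Subtracting the first from the second: A + 2C = -12.
Subtracting the second from the third: A + 4C = -22.
Solving: C = -5, A = -2, then B = 7.
Hence c_{10} = -2·10 + 7 + (-5)·1024 = -5133.

-5133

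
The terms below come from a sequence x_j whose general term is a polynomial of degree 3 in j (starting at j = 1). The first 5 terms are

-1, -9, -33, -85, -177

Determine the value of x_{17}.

1st diffs: -8, -24, -52, -92.
2nd diffs: -16, -28, -40.
3rd diffs: -12, -12 (constant).
Newton forward-difference form: x_j = -1 + (-8)·C(j-1,1) + (-16)·C(j-1,2) + (-12)·C(j-1,3).
At j = 17: j-1 = 16, so x_{17} = -1 - 128 - 1920 - 6720 = -8769.

-8769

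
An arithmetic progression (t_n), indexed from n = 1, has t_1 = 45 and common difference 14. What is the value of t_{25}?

t_n = 45 + (n - 1)·14.
t_{25} = 45 + 24·14 = 381.

381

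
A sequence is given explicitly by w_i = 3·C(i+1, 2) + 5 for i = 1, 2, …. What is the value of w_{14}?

320

C(15, 2) = 105, so w_{14} = 320.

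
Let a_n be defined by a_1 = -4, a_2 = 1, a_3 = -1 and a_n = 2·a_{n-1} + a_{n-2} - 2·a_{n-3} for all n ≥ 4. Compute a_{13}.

4091

a_4 = 7, a_5 = 11, a_6 = 31, a_7 = 59, a_8 = 127, a_9 = 251, a_{10} = 511, a_{11} = 1019, a_{12} = 2047, a_{13} = 4091.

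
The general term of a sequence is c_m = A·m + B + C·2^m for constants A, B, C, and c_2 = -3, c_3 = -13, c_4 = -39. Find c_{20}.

-4194183

The three given values yield: 2A + B + 4C = -3; 3A + B + 8C = -13; 4A + B + 16C = -39.
Subtracting the first from the second: A + 4C = -10.
Subtracting the second from the third: A + 8C = -26.
Solving: C = -4, A = 6, then B = 1.
Hence c_{20} = 6·20 + 1 + (-4)·1048576 = -4194183.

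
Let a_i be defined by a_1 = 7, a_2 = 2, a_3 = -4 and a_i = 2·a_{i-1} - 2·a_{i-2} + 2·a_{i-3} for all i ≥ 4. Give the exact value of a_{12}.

144

Step forward from the initial values:
a_4 = 2; a_5 = 16; a_6 = 20; a_7 = 12; a_8 = 16; a_9 = 48; a_{10} = 88; a_{11} = 112; a_{12} = 144.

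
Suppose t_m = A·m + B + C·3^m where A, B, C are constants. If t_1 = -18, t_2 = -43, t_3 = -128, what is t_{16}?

The three given values yield: A + B + 3C = -18; 2A + B + 9C = -43; 3A + B + 27C = -128.
Subtracting the first from the second: A + 6C = -25.
Subtracting the second from the third: A + 18C = -85.
Solving: C = -5, A = 5, then B = -8.
So t_m = 5·m + (-8) + (-5)·3^m; at m=16 this is -215233533.

-215233533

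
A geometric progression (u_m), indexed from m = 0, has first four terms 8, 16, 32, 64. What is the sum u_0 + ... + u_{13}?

131064

Common ratio r = 2.
u_m = 8·2^(m-0).
S = 8·(2^14 - 1)/(2 - 1) = 8·(16384 - 1)/(1) = 131064.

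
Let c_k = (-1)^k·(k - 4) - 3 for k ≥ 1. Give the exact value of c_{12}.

(-1)^12 = 1; k - 4 at k=12 is 8; so c_{12} = 5.

5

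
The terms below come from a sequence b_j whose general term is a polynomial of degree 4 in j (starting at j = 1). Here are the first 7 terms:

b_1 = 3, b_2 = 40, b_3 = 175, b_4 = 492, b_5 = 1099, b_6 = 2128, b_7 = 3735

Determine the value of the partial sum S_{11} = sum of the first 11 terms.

1st diffs: 37, 135, 317, 607, 1029, 1607.
2nd diffs: 98, 182, 290, 422, 578.
3rd diffs: 84, 108, 132, 156.
4th diffs: 24, 24, 24 (constant).
So b_j = j^4 + 4j^3 - 6j + 4.
Continuing: 6100, 9427, 13944, 19903.
Summing j = 1..11 (11 terms) gives 57046.

57046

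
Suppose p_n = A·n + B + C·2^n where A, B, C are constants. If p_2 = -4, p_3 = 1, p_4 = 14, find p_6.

At n = 2, 3, 4: 2A + B + 4C = -4; 3A + B + 8C = 1; 4A + B + 16C = 14.
Subtracting the first from the second: A + 4C = 5.
Subtracting the second from the third: A + 8C = 13.
Solving: C = 2, A = -3, then B = -6.
Hence p_6 = -3·6 + (-6) + 2·64 = 104.

104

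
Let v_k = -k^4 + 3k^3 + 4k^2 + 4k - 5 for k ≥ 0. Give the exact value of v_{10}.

-6565

v_{10} = -1·10^4 + 3·10^3 + 4·10^2 + 4·10 - 5 = -6565.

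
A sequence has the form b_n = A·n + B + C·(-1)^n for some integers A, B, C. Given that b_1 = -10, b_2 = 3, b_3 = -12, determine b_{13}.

-22

Plug in n = 1, 2, 3: A + B - C = -10; 2A + B + C = 3; 3A + B - C = -12.
Subtracting the first from the second: A + 2C = 13.
Subtracting the second from the third: A - 2C = -15.
Solving: C = 7, A = -1, then B = -2.
Hence b_{13} = -1·13 + (-2) + 7·(-1) = -22.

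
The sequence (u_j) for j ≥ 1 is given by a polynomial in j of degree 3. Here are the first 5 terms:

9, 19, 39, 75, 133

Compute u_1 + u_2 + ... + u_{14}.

1st diffs: 10, 20, 36, 58.
2nd diffs: 10, 16, 22.
3rd diffs: 6, 6 (constant).
Newton forward-difference form: u_j = 9 + 10·C(j-1,1) + 10·C(j-1,2) + 6·C(j-1,3).
Continuing: …, 219, 339, 499, 705, …, u_{14} = 2635.
Summing j = 1..14 (14 terms) gives 10682.

10682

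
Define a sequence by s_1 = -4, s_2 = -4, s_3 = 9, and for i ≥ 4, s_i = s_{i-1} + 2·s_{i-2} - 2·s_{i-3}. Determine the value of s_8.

Applying the relation repeatedly:
s_4 = 9  s_5 = 35  s_6 = 35  s_7 = 87  s_8 = 87.

87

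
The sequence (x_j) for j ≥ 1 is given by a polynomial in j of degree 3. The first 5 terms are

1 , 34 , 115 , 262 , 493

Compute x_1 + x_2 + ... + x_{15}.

49890

1st diffs: 33, 81, 147, 231.
2nd diffs: 48, 66, 84.
3rd diffs: 18, 18 (constant).
Newton forward-difference form: x_j = 1 + 33·C(j-1,1) + 48·C(j-1,2) + 18·C(j-1,3).
Continuing: …, 826, 1279, 1870, 2617, …, x_{15} = 11383.
Summing j = 1..15 (15 terms) gives 49890.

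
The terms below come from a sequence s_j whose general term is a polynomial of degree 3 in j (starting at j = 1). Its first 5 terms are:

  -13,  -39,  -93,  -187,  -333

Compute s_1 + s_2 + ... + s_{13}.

-18785

1st diffs: -26, -54, -94, -146.
2nd diffs: -28, -40, -52.
3rd diffs: -12, -12 (constant).
Newton forward-difference form: s_j = -13 + (-26)·C(j-1,1) + (-28)·C(j-1,2) + (-12)·C(j-1,3).
Continuing: …, -543, -829, -1203, -1677, …, s_{13} = -4813.
Summing j = 1..13 (13 terms) gives -18785.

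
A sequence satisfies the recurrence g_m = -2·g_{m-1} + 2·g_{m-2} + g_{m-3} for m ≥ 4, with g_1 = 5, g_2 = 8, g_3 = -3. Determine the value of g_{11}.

Applying the relation repeatedly:
g_4 = 27; g_5 = -52; g_6 = 155; g_7 = -387; g_8 = 1032; g_9 = -2683; g_{10} = 7043; g_{11} = -18420.

-18420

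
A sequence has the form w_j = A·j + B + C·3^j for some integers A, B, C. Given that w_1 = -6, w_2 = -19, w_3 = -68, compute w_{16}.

-129140085

Write the equations: A + B + 3C = -6; 2A + B + 9C = -19; 3A + B + 27C = -68.
Subtracting the first from the second: A + 6C = -13.
Subtracting the second from the third: A + 18C = -49.
Solving: C = -3, A = 5, then B = -2.
Hence w_{16} = 5·16 + (-2) + (-3)·43046721 = -129140085.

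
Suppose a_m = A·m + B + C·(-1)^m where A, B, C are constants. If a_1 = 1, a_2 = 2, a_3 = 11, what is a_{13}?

Write the equations: A + B - C = 1; 2A + B + C = 2; 3A + B - C = 11.
Subtracting the first from the second: A + 2C = 1.
Subtracting the second from the third: A - 2C = 9.
Solving: C = -2, A = 5, then B = -6.
Hence a_{13} = 5·13 + (-6) + (-2)·(-1) = 61.

61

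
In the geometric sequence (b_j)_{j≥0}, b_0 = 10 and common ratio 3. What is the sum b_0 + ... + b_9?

b_j = 10·3^(j-0).
S = 10·(3^10 - 1)/(3 - 1) = 10·(59049 - 1)/(2) = 295240.

295240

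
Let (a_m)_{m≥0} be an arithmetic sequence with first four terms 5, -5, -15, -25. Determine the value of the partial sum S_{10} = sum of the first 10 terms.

Common difference d = -10.
a_m = 5 + (m - 0)·(-10).
a_9 = -85; S = 10·(5 + (-85))/2 = -400.

-400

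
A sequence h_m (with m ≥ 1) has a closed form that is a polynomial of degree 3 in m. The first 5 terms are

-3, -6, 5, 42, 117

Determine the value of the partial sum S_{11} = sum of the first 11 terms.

6072

1st diffs: -3, 11, 37, 75.
2nd diffs: 14, 26, 38.
3rd diffs: 12, 12 (constant).
Newton forward-difference form: h_m = -3 + (-3)·C(m-1,1) + 14·C(m-1,2) + 12·C(m-1,3).
Continuing: …, 242, 429, 690, 1037, …, h_{11} = 2037.
Summing m = 1..11 (11 terms) gives 6072.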